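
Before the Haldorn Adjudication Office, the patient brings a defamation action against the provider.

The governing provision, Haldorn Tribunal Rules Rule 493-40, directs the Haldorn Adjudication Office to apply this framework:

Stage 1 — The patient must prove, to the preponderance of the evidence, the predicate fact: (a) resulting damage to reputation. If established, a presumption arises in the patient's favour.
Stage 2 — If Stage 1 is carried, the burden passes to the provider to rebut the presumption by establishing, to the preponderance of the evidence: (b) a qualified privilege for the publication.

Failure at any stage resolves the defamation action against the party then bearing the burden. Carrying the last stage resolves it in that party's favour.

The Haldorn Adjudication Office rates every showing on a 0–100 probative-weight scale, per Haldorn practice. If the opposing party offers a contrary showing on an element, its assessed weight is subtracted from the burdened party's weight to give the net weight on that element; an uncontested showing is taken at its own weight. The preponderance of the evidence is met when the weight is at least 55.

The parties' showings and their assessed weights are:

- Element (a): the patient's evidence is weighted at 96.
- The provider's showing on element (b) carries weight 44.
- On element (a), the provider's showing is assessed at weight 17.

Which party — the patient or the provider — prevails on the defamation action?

patient

Stage 1 — burden on patient; standard: the preponderance of the evidence (weight is at least 55).
    (a): 96 − 17 = 79 ≥ 55 [met]
  The patient carries Stage 1; the provider now bears the burden.
Stage 2 — burden on provider; standard: the preponderance of the evidence (weight is at least 55).
    (b): 44 < 55 [not met]
  Not every element is met, so the provider fails to carry Stage 2.
The patient prevails.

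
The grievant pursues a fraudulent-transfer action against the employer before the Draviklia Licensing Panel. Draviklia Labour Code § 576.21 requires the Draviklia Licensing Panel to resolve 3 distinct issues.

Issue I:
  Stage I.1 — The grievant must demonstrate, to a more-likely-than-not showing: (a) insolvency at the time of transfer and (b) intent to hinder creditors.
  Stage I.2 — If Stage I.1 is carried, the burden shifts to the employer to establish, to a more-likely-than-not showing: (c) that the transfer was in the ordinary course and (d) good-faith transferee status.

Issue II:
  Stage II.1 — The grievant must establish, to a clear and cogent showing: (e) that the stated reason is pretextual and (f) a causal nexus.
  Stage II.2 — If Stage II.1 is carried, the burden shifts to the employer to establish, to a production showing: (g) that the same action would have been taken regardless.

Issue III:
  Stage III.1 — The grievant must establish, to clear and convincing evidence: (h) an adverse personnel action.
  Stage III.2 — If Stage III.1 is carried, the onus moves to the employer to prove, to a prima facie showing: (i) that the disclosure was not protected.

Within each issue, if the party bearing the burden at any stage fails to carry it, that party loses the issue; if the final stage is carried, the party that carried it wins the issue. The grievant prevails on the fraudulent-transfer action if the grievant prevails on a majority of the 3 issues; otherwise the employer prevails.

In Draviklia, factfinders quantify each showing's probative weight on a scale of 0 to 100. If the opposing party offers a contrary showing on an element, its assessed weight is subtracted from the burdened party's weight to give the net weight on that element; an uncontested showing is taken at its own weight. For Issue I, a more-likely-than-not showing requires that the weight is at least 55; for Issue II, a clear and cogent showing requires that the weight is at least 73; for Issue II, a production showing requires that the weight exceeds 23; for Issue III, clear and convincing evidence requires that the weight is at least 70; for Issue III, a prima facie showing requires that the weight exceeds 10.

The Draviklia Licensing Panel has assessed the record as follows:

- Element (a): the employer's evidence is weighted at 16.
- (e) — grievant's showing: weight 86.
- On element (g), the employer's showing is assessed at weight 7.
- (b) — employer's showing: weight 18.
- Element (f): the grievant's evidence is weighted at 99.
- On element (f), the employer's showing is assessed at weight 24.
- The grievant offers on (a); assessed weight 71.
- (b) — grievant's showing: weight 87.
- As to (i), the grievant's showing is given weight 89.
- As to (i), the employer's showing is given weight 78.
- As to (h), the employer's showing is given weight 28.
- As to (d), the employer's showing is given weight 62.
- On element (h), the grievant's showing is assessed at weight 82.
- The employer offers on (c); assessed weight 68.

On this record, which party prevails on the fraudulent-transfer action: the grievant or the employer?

— Issue I —
Stage I.1 (grievant, a more-likely-than-not showing, weight is at least 55): (a) net 71−16=55 ≥ 55 — meets; (b) net 87−18=69 ≥ 55 — meets.
  Stage I.1 carried; the burden shifts to the employer.
Stage I.2 (employer, a more-likely-than-not showing, weight is at least 55): (c) 68 ≥ 55 — meets; (d) 62 ≥ 55 — meets.
  The employer carries the last stage.
All stages carried — the employer prevails on this issue.
— Issue II —
At Stage II.1 the grievant must meet a clear and cogent showing (weight is at least 73): on (e) the weight is 86, which does reach 73, so (e) meets the standard; on (f) the weight is 99 less the opposing 24 gives net 75, which does reach 73, so (f) meets the standard.
  Stage II.1 is satisfied; the onus moves to the employer.
At Stage II.2 the employer must meet a production showing (weight exceeds 23): on (g) the weight is 7, ≤ 23, so (g) does not meet the standard.
  Not every element is met, so the employer fails to carry Stage II.2.
So the grievant prevails on this issue.
— Issue III —
Stage III.1 — burden on grievant; standard: clear and convincing evidence (weight is at least 70).
    (h): 82 − 28 = 54 < 70 [not met]
  The grievant does not carry Stage III.1.
The analysis ends at Stage III.1; the employer prevails on this issue.
Per-issue: Issue I → employer; Issue II → grievant; Issue III → employer. The grievant must prevail on a majority of issues; overall, the employer prevails.

employer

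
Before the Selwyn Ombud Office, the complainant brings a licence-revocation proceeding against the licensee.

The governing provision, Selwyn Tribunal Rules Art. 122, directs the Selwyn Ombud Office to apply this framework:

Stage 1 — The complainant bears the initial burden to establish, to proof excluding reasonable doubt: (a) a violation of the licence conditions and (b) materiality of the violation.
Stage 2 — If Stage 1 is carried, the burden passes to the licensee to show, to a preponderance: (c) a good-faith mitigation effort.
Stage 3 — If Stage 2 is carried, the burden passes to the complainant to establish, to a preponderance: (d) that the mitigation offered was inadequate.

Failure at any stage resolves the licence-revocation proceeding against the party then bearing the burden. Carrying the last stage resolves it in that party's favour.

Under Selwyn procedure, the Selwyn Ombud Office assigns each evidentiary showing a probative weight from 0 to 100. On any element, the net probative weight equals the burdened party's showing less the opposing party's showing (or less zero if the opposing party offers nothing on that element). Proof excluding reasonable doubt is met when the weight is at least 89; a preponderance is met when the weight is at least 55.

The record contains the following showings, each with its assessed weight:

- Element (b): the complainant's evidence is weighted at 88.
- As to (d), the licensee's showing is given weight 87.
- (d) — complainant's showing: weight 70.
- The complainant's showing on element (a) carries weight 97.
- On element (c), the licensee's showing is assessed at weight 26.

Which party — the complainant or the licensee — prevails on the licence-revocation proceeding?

At Stage 1 the complainant must meet proof excluding reasonable doubt (weight is at least 89): on (a) the weight is 97, which does reach 89, so (a) meets the standard; on (b) the weight is 88, < 89, so (b) does not meet the standard.
  Not every element is met, so the complainant fails to carry Stage 1.
So the licensee prevails.

licensee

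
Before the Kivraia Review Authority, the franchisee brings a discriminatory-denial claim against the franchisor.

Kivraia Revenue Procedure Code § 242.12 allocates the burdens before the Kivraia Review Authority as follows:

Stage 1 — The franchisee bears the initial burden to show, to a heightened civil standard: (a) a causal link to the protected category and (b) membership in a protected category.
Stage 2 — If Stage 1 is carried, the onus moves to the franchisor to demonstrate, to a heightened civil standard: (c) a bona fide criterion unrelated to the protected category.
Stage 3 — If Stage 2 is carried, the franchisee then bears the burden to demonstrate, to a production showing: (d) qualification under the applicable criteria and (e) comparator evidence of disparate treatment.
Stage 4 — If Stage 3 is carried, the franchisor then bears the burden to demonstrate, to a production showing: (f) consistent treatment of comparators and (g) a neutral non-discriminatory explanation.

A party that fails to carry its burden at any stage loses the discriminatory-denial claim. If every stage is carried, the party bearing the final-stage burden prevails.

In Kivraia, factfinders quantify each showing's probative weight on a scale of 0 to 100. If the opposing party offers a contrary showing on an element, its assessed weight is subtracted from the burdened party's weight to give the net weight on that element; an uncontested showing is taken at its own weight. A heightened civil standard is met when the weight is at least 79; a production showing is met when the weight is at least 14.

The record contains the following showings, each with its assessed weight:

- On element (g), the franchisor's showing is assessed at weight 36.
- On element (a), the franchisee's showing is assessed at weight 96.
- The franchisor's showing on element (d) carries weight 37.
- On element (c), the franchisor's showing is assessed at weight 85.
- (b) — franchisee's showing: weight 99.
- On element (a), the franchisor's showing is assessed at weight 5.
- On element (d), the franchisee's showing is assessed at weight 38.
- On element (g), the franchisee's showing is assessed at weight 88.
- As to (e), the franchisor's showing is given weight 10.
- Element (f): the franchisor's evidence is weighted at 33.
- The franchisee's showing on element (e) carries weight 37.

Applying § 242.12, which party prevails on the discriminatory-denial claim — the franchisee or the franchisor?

franchisor

At Stage 1 the franchisee must meet a heightened civil standard (weight is at least 79): on (a) the weight is 96 less the opposing 5 gives net 91, ≥ 79, so (a) meets the standard; on (b) the weight is 99, ≥ 79, so (b) meets the standard.
  All elements met. The burden passes to the franchisor.
At Stage 2 the franchisor must meet a heightened civil standard (weight is at least 79): on (c) the weight is 85, ≥ 79, so (c) meets the standard.
  Stage 2 carried; the burden shifts to the franchisee.
At Stage 3 the franchisee must meet a production showing (weight is at least 14): on (d) the weight is 38 less the opposing 37 gives net 1, which does not reach 14, so (d) does not meet the standard; on (e) the weight is 37 less the opposing 10 gives net 27, which does reach 14, so (e) meets the standard.
  Stage 3 not carried; the franchisee fails its burden.
So the franchisor prevails.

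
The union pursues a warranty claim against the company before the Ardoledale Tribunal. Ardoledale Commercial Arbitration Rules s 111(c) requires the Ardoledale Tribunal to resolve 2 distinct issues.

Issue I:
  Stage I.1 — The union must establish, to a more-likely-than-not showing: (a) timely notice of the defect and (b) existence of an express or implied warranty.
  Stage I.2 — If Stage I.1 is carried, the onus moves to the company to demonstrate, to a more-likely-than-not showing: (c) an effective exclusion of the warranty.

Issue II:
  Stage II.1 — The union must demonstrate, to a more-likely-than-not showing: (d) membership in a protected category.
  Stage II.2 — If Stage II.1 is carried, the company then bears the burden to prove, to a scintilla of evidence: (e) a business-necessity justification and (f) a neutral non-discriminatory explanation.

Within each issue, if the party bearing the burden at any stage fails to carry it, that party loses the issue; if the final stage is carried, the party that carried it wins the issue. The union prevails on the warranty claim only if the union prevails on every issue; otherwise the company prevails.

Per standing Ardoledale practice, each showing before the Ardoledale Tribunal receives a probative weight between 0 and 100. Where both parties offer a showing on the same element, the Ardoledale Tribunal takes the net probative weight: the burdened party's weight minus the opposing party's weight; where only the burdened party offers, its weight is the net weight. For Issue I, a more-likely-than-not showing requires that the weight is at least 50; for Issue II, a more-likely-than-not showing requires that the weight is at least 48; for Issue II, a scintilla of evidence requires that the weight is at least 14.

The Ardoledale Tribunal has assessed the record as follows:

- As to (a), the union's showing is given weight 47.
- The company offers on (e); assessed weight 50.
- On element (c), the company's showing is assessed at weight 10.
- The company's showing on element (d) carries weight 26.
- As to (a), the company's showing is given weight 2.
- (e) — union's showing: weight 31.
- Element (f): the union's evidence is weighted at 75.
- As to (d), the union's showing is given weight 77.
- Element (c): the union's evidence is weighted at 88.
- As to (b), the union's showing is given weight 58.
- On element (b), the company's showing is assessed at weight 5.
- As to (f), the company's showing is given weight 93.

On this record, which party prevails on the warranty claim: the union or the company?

company

— Issue I —
Stage I.1 (union, a more-likely-than-not showing, weight is at least 50): (a) net 47−2=45 < 50 — fails; (b) net 58−5=53 ≥ 50 — meets.
  Not every element is met, so the union fails to carry Stage I.1.
The analysis ends at Stage I.1; the company prevails on this issue.
— Issue II —
Stage II.1 — burden on union; standard: a more-likely-than-not showing (weight is at least 48).
    (d): 77 − 26 = 51 ≥ 48 [met]
  Stage II.1 carried; the burden shifts to the company.
Stage II.2 — burden on company; standard: a scintilla of evidence (weight is at least 14).
    (e): 50 − 31 = 19 ≥ 14 [met]
    (f): 93 − 75 = 18 ≥ 14 [met]
  The company carries the last stage.
With every stage satisfied, the company prevails on this issue.
Per-issue: Issue I → company; Issue II → company. The union must prevail on every issue; overall, the company prevails.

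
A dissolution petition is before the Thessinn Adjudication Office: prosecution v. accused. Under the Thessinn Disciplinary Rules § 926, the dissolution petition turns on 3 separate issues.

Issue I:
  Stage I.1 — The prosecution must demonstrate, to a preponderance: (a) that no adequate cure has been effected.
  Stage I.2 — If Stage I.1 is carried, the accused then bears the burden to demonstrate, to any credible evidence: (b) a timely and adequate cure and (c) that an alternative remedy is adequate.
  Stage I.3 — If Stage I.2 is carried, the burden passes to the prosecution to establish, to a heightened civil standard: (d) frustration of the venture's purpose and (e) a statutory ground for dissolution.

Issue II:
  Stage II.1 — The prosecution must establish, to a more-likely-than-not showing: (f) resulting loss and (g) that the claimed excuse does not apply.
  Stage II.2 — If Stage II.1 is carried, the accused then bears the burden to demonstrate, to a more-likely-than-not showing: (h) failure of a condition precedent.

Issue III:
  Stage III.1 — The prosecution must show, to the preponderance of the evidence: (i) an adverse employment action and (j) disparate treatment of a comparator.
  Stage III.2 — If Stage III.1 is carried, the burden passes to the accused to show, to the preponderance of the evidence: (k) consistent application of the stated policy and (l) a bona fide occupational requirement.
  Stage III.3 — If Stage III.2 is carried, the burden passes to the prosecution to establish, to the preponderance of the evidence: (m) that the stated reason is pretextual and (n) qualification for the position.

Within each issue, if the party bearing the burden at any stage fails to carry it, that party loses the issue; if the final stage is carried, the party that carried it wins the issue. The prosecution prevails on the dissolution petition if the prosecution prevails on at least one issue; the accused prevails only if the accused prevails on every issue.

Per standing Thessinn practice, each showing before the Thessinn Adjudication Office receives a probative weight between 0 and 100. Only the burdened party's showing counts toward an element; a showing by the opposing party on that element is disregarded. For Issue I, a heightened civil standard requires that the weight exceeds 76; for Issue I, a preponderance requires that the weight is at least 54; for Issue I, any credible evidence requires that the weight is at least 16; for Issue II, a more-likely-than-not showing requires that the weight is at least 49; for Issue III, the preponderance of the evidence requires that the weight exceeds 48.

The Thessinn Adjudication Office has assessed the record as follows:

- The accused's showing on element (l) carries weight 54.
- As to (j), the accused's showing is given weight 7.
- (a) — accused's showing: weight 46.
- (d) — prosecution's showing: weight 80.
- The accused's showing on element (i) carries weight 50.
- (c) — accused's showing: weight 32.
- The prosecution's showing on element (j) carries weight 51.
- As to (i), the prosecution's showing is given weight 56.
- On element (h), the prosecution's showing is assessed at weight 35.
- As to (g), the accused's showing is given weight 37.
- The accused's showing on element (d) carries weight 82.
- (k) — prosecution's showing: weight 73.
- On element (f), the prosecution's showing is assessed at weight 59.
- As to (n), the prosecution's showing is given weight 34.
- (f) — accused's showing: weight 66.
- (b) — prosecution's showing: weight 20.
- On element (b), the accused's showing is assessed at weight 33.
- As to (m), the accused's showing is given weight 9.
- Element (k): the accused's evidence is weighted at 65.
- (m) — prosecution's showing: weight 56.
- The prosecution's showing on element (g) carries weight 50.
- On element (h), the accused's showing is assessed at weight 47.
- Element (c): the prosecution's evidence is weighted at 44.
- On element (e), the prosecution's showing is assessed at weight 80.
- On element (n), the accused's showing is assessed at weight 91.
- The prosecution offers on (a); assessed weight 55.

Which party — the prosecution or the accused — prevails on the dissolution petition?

prosecution

— Issue I —
Stage I.1 (prosecution, a preponderance, weight is at least 54): (a) 55 (accused's 46 disregarded) ≥ 54 — meets.
  Stage I.1 is satisfied; the onus moves to the accused.
Stage I.2 (accused, any credible evidence, weight is at least 16): (b) 33 (prosecution's 20 disregarded) ≥ 16 — meets; (c) 32 (prosecution's 44 disregarded) ≥ 16 — meets.
  The accused carries Stage I.2; the prosecution now bears the burden.
Stage I.3 (prosecution, a heightened civil standard, weight exceeds 76): (d) 80 (accused's 82 disregarded) > 76 — meets; (e) 80 > 76 — meets.
  All elements met at the final stage.
Every stage carried; the prosecution prevails on this issue.
— Issue II —
Stage II.1 (prosecution, a more-likely-than-not showing, weight is at least 49): (f) 59 (accused's 66 disregarded) ≥ 49 — meets; (g) 50 (accused's 37 disregarded) ≥ 49 — meets.
  Stage II.1 carried; the burden shifts to the accused.
Stage II.2 (accused, a more-likely-than-not showing, weight is at least 49): (h) 47 (prosecution's 35 disregarded) < 49 — fails.
  Not every element is met, so the accused fails to carry Stage II.2.
The analysis ends at Stage II.2; the prosecution prevails on this issue.
— Issue III —
At Stage III.1 the prosecution must meet the preponderance of the evidence (weight exceeds 48): on (i) the weight is 56 (the accused's 50 is given no effect), > 48, so (i) meets the standard; on (j) the weight is 51 (the accused's 7 is given no effect), which does exceed 48, so (j) meets the standard.
  Stage III.1 carried; the burden shifts to the accused.
At Stage III.2 the accused must meet the preponderance of the evidence (weight exceeds 48): on (k) the weight is 65 (the prosecution's 73 is given no effect), > 48, so (k) meets the standard; on (l) the weight is 54, which does exceed 48, so (l) meets the standard.
  Stage III.2 carried; the burden shifts to the prosecution.
At Stage III.3 the prosecution must meet the preponderance of the evidence (weight exceeds 48): on (m) the weight is 56 (the accused's 9 is given no effect), which does exceed 48, so (m) meets the standard; on (n) the weight is 34 (the accused's 91 is given no effect), which does not exceed 48, so (n) does not meet the standard.
  Stage III.3 not carried; the prosecution fails its burden.
The analysis ends at Stage III.3; the accused prevails on this issue.
Per-issue: Issue I → prosecution; Issue II → prosecution; Issue III → accused. The prosecution must prevail on at least one issue; overall, the prosecution prevails.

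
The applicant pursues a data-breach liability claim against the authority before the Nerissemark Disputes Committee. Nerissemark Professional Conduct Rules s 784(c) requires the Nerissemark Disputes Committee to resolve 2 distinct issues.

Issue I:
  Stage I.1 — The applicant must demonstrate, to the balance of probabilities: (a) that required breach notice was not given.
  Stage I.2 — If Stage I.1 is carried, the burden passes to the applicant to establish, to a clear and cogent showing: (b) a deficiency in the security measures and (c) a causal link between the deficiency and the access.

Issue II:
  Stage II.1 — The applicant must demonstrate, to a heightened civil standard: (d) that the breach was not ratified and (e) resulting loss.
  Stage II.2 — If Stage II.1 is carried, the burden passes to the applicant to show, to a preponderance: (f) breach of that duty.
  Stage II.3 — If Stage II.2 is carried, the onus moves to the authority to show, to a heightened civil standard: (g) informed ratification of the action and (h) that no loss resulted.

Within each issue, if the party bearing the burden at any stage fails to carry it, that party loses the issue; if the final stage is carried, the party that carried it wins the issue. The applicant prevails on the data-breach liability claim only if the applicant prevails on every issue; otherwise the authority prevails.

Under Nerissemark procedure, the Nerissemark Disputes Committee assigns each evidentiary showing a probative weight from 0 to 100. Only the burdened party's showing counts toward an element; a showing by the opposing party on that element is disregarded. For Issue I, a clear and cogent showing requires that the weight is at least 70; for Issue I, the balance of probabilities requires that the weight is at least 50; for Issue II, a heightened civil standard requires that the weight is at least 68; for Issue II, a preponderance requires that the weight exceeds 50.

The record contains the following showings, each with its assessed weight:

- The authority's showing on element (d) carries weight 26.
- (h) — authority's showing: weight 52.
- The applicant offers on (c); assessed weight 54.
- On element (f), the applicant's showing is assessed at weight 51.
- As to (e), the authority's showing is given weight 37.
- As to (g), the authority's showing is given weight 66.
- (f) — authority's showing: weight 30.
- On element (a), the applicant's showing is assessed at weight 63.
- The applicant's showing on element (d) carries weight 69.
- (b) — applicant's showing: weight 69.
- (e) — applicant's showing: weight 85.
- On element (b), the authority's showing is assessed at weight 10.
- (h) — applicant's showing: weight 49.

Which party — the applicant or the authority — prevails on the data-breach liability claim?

authority

— Issue I —
Stage I.1 — burden on applicant; standard: the balance of probabilities (weight is at least 50).
    (a): 63 ≥ 50 [met]
  All elements met. The applicant retains the burden for Stage I.2.
Stage I.2 — burden on applicant; standard: a clear and cogent showing (weight is at least 70).
    (b): 69 (authority's 10 disregarded) < 70 [not met]
    (c): 54 < 70 [not met]
  The applicant does not carry Stage I.2.
The authority prevails on this issue.
— Issue II —
Stage II.1 — burden on applicant; standard: a heightened civil standard (weight is at least 68).
    (d): 69 (authority's 26 disregarded) ≥ 68 [met]
    (e): 85 (authority's 37 disregarded) ≥ 68 [met]
  Stage II.1 carried; the burden remains with the applicant.
Stage II.2 — burden on applicant; standard: a preponderance (weight exceeds 50).
    (f): 51 (authority's 30 disregarded) > 50 [met]
  Stage II.2 carried; the burden shifts to the authority.
Stage II.3 — burden on authority; standard: a heightened civil standard (weight is at least 68).
    (g): 66 < 68 [not met]
    (h): 52 (applicant's 49 disregarded) < 68 [not met]
  Not every element is met, so the authority fails to carry Stage II.3.
So the applicant prevails on this issue.
Per-issue: Issue I → authority; Issue II → applicant. The applicant must prevail on every issue; overall, the authority prevails.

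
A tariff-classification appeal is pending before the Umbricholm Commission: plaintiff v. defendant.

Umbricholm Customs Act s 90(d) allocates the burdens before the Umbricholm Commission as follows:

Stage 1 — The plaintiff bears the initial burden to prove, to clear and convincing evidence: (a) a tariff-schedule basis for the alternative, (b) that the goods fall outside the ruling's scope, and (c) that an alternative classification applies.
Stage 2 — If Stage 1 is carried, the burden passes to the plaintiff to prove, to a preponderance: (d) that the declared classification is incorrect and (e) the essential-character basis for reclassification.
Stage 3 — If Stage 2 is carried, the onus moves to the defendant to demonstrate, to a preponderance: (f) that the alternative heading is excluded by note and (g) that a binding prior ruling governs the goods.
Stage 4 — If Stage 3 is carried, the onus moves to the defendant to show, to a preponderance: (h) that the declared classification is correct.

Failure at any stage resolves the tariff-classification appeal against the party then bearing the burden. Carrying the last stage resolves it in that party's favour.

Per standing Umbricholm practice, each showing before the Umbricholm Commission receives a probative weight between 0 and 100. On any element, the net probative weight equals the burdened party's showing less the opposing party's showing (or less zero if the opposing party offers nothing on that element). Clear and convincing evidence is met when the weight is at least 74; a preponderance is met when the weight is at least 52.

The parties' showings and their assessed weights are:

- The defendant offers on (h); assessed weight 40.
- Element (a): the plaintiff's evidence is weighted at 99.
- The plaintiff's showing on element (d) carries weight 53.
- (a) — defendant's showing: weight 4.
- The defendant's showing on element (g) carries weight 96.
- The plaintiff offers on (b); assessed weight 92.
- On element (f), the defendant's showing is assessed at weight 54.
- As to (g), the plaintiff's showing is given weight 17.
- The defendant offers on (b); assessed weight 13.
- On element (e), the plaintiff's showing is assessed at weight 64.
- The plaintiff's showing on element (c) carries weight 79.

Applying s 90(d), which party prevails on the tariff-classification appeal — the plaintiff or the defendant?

Stage 1 (plaintiff, clear and convincing evidence, weight is at least 74): (a) net 99−4=95 ≥ 74 — meets; (b) net 92−13=79 ≥ 74 — meets; (c) 79 ≥ 74 — meets.
  Stage 1 carried; the burden remains with the plaintiff.
Stage 2 (plaintiff, a preponderance, weight is at least 52): (d) 53 ≥ 52 — meets; (e) 64 ≥ 52 — meets.
  All elements met. The burden passes to the defendant.
Stage 3 (defendant, a preponderance, weight is at least 52): (f) 54 ≥ 52 — meets; (g) net 96−17=79 ≥ 52 — meets.
  All elements met. The defendant retains the burden for Stage 4.
Stage 4 (defendant, a preponderance, weight is at least 52): (h) 40 < 52 — fails.
  The defendant does not carry Stage 4.
The plaintiff prevails.

plaintiff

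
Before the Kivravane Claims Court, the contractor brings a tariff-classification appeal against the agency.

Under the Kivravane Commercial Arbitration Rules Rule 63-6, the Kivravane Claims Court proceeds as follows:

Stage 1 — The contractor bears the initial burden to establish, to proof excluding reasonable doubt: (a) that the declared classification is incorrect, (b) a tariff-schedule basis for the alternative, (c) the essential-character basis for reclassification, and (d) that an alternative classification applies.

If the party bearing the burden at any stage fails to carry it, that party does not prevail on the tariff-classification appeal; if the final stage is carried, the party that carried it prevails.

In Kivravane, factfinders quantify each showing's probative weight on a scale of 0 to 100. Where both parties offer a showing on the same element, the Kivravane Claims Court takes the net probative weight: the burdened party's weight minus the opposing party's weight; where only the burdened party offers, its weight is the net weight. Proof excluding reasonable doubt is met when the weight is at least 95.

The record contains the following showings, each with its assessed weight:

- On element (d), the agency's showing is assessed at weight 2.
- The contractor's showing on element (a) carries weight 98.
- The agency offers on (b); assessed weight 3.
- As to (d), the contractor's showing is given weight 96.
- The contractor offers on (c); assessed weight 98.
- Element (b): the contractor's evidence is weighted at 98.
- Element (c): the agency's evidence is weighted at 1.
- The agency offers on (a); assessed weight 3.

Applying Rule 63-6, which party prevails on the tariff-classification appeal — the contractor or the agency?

agency

At Stage 1 the contractor must meet proof excluding reasonable doubt (weight is at least 95): on (a) the weight is 98 less the opposing 3 gives net 95, which does reach 95, so (a) meets the standard; on (b) the weight is 98 less the opposing 3 gives net 95, which does reach 95, so (b) meets the standard; on (c) the weight is 98 less the opposing 1 gives net 97, ≥ 95, so (c) meets the standard; on (d) the weight is 96 less the opposing 2 gives net 94, which does not reach 95, so (d) does not meet the standard.
  Stage 1 not carried; the contractor fails its burden.
The agency prevails.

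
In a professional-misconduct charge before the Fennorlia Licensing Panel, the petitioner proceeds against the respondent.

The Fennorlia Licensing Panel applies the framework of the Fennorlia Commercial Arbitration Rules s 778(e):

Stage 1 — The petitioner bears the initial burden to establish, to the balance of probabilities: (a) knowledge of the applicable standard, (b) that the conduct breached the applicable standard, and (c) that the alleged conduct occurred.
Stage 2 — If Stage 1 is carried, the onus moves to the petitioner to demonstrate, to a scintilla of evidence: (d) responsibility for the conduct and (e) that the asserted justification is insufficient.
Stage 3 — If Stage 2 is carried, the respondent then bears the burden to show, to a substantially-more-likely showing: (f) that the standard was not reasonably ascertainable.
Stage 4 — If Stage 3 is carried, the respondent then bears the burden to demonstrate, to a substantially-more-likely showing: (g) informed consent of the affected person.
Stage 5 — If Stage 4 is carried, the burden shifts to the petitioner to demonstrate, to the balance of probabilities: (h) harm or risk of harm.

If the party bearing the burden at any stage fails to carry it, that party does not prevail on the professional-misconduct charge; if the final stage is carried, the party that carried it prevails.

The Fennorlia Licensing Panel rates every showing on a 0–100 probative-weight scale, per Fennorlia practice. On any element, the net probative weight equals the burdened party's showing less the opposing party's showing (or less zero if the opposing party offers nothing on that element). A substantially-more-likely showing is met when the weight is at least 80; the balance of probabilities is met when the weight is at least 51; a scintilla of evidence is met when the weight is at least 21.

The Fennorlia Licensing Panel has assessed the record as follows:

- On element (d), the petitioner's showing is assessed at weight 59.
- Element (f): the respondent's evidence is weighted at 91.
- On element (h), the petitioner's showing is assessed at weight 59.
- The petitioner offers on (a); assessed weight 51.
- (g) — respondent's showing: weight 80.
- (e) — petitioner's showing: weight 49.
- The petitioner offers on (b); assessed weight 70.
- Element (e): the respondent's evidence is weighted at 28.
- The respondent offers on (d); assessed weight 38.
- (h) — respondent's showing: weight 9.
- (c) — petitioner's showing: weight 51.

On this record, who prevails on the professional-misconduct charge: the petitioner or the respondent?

respondent

Stage 1 (petitioner, the balance of probabilities, weight is at least 51): (a) 51 ≥ 51 — meets; (b) 70 ≥ 51 — meets; (c) 51 ≥ 51 — meets.
  All elements met. The petitioner retains the burden for Stage 2.
Stage 2 (petitioner, a scintilla of evidence, weight is at least 21): (d) net 59−38=21 ≥ 21 — meets; (e) net 49−28=21 ≥ 21 — meets.
  All elements met. The burden passes to the respondent.
Stage 3 (respondent, a substantially-more-likely showing, weight is at least 80): (f) 91 ≥ 80 — meets.
  Stage 3 carried; the burden remains with the respondent.
Stage 4 (respondent, a substantially-more-likely showing, weight is at least 80): (g) 80 ≥ 80 — meets.
  Stage 4 carried; the burden shifts to the petitioner.
Stage 5 (petitioner, the balance of probabilities, weight is at least 51): (h) net 59−9=50 < 51 — fails.
  Stage 5 not carried; the petitioner fails its burden.
The analysis ends at Stage 5; the respondent prevails.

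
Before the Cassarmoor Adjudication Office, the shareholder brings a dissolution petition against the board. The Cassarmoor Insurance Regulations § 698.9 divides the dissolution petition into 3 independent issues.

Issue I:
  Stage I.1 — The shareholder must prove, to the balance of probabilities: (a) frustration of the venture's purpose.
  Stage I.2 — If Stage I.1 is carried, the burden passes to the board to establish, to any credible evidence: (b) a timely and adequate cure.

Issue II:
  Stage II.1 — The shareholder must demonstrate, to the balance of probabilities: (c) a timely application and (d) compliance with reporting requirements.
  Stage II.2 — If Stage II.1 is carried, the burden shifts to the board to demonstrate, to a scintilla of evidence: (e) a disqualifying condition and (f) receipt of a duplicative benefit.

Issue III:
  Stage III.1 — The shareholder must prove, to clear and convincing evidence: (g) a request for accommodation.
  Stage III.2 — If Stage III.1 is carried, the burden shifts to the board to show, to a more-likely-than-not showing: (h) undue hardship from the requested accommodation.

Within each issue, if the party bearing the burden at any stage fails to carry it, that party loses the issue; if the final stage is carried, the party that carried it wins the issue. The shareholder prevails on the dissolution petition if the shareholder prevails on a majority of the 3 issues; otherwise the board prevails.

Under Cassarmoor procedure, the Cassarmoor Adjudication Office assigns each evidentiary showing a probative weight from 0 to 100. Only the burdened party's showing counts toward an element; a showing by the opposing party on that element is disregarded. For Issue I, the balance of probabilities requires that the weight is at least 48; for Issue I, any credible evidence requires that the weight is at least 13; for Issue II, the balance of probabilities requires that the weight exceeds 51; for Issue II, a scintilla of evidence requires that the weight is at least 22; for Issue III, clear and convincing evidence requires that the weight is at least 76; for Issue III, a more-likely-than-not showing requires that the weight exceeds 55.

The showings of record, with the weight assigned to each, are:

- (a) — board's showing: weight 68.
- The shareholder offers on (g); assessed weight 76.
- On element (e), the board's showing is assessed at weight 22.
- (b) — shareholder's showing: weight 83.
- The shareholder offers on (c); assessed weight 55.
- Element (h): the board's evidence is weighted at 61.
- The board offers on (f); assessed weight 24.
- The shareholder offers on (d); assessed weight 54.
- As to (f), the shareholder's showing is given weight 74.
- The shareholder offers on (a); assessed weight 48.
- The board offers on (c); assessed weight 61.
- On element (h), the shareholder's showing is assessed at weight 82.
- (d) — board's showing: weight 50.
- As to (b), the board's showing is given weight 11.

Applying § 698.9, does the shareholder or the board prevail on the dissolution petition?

— Issue I —
Stage I.1 — burden on shareholder; standard: the balance of probabilities (weight is at least 48).
    (a): 48 (board's 68 disregarded) ≥ 48 [met]
  Stage I.1 carried; the burden shifts to the board.
Stage I.2 — burden on board; standard: any credible evidence (weight is at least 13).
    (b): 11 (shareholder's 83 disregarded) < 13 [not met]
  Not every element is met, so the board fails to carry Stage I.2.
The analysis ends at Stage I.2; the shareholder prevails on this issue.
— Issue II —
Stage II.1 — burden on shareholder; standard: the balance of probabilities (weight exceeds 51).
    (c): 55 (board's 61 disregarded) > 51 [met]
    (d): 54 (board's 50 disregarded) > 51 [met]
  The shareholder carries Stage II.1; the board now bears the burden.
Stage II.2 — burden on board; standard: a scintilla of evidence (weight is at least 22).
    (e): 22 ≥ 22 [met]
    (f): 24 (shareholder's 74 disregarded) ≥ 22 [met]
  The board carries the last stage.
Every stage carried; the board prevails on this issue.
— Issue III —
Stage III.1 — burden on shareholder; standard: clear and convincing evidence (weight is at least 76).
    (g): 76 ≥ 76 [met]
  Stage III.1 is satisfied; the onus moves to the board.
Stage III.2 — burden on board; standard: a more-likely-than-not showing (weight exceeds 55).
    (h): 61 (shareholder's 82 disregarded) > 55 [met]
  The board carries the last stage.
With every stage satisfied, the board prevails on this issue.
Per-issue: Issue I → shareholder; Issue II → board; Issue III → board. The shareholder must prevail on a majority of issues; overall, the board prevails.

board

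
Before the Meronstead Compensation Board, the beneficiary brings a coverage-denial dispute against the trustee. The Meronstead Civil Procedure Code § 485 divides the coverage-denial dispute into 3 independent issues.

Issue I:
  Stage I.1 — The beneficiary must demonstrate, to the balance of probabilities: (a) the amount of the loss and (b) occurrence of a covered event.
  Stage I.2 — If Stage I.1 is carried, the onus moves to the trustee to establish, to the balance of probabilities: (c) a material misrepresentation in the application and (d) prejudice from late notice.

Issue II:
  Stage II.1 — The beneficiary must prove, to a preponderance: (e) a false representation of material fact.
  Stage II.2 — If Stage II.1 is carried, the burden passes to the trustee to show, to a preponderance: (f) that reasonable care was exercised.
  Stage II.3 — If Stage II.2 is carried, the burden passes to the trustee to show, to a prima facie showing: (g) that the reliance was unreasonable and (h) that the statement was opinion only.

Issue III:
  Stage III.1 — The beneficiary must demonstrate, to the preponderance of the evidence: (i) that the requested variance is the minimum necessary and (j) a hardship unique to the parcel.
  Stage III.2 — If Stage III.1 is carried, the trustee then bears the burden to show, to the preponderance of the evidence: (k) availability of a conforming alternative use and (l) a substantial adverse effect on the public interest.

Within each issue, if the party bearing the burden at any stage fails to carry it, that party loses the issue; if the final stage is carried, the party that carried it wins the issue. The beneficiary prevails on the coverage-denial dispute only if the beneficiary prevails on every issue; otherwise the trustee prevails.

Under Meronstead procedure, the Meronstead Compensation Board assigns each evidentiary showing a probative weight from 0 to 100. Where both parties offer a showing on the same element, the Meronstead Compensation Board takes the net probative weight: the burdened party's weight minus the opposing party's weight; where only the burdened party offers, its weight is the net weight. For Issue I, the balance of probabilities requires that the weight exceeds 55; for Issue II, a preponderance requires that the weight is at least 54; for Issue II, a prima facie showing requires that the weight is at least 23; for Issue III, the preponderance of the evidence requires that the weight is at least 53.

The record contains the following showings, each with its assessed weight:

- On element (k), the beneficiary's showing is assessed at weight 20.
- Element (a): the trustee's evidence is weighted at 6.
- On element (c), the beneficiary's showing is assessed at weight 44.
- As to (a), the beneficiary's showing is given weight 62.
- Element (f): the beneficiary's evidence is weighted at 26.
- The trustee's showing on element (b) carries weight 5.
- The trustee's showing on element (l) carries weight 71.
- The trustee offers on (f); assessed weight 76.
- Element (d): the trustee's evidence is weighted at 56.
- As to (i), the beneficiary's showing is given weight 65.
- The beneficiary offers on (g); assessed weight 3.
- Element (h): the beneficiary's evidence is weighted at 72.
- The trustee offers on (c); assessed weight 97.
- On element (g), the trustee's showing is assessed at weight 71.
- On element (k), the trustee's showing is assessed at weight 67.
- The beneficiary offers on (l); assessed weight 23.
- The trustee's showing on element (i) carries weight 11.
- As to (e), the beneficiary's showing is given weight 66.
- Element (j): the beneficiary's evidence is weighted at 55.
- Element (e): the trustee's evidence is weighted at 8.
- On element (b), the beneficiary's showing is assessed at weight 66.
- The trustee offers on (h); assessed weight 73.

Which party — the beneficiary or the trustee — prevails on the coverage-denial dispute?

beneficiary

— Issue I —
Stage I.1 (beneficiary, the balance of probabilities, weight exceeds 55): (a) net 62−6=56 > 55 — meets; (b) net 66−5=61 > 55 — meets.
  Stage I.1 carried; the burden shifts to the trustee.
Stage I.2 (trustee, the balance of probabilities, weight exceeds 55): (c) net 97−44=53 ≤ 55 — fails; (d) 56 > 55 — meets.
  Stage I.2 not carried; the trustee fails its burden.
So the beneficiary prevails on this issue.
— Issue II —
Stage II.1 (beneficiary, a preponderance, weight is at least 54): (e) net 66−8=58 ≥ 54 — meets.
  The beneficiary carries Stage II.1; the trustee now bears the burden.
Stage II.2 (trustee, a preponderance, weight is at least 54): (f) net 76−26=50 < 54 — fails.
  Stage II.2 not carried; the trustee fails its burden.
So the beneficiary prevails on this issue.
— Issue III —
Stage III.1 — burden on beneficiary; standard: the preponderance of the evidence (weight is at least 53).
    (i): 65 − 11 = 54 ≥ 53 [met]
    (j): 55 ≥ 53 [met]
  Stage III.1 carried; the burden shifts to the trustee.
Stage III.2 — burden on trustee; standard: the preponderance of the evidence (weight is at least 53).
    (k): 67 − 20 = 47 < 53 [not met]
    (l): 71 − 23 = 48 < 53 [not met]
  Stage III.2 not carried; the trustee fails its burden.
The analysis ends at Stage III.2; the beneficiary prevails on this issue.
Per-issue: Issue I → beneficiary; Issue II → beneficiary; Issue III → beneficiary. The beneficiary must prevail on every issue; overall, the beneficiary prevails.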